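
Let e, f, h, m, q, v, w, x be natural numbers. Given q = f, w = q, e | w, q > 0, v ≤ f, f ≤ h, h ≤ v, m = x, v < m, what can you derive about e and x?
e < x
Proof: w = q and e | w, so e | q. Since q > 0, e ≤ q. Since q = f, e ≤ f. f ≤ h and h ≤ v, hence f ≤ v. From v ≤ f, v = f. m = x and v < m, therefore v < x. v = f, so f < x. Since e ≤ f, e < x.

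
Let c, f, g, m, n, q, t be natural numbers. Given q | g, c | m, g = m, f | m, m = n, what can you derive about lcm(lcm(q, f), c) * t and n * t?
lcm(lcm(q, f), c) * t | n * t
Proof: Because g = m and q | g, q | m. f | m, so lcm(q, f) | m. Since c | m, lcm(lcm(q, f), c) | m. m = n, so lcm(lcm(q, f), c) | n. Then lcm(lcm(q, f), c) * t | n * t.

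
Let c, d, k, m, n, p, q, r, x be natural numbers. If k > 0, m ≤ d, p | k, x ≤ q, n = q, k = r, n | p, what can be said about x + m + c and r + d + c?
x + m + c ≤ r + d + c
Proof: Since n | p and p | k, n | k. n = q, so q | k. k > 0, so q ≤ k. Since k = r, q ≤ r. Since x ≤ q, x ≤ r. m ≤ d, hence m + c ≤ d + c. Since x ≤ r, x + m + c ≤ r + d + c.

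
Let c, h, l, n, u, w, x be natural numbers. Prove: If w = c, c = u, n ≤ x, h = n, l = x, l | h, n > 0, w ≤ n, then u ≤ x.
w = c and c = u, therefore w = u. l = x and l | h, so x | h. Because h = n, x | n. Because n > 0, x ≤ n. Since n ≤ x, n = x. Since w ≤ n, w ≤ x. Since w = u, u ≤ x.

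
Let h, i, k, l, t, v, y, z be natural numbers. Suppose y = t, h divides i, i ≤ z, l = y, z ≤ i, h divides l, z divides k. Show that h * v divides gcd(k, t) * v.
z ≤ i and i ≤ z, hence z = i. Since z divides k, i divides k. h divides i, so h divides k. Since l = y and y = t, l = t. Since h divides l, h divides t. Since h divides k, h divides gcd(k, t). Then h * v divides gcd(k, t) * v.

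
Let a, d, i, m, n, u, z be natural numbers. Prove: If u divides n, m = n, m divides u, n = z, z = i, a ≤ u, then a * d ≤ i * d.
m = n and m divides u, thus n divides u. Since u divides n, u = n. Since n = z, u = z. z = i, so u = i. Since a ≤ u, a ≤ i. By multiplying by a non-negative, a * d ≤ i * d.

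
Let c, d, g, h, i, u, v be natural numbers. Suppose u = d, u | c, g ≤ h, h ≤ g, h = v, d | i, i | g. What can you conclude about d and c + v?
d | c + v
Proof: From u = d and u | c, d | c. Because g ≤ h and h ≤ g, g = h. h = v, so g = v. d | i and i | g, hence d | g. Since g = v, d | v. d | c, so d | c + v.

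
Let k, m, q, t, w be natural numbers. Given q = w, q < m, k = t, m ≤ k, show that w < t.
q = w and q < m, therefore w < m. k = t and m ≤ k, therefore m ≤ t. w < m, so w < t.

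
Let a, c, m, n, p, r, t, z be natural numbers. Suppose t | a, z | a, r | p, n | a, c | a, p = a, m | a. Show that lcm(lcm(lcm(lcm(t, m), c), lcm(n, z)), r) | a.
Because t | a and m | a, lcm(t, m) | a. c | a, so lcm(lcm(t, m), c) | a. n | a and z | a, so lcm(n, z) | a. Since lcm(lcm(t, m), c) | a, lcm(lcm(lcm(t, m), c), lcm(n, z)) | a. p = a and r | p, thus r | a. Since lcm(lcm(lcm(t, m), c), lcm(n, z)) | a, lcm(lcm(lcm(lcm(t, m), c), lcm(n, z)), r) | a.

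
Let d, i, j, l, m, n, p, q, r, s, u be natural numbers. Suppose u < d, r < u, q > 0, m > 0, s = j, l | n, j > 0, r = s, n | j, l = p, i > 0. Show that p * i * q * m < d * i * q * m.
From l | n and n | j, l | j. j > 0, so l ≤ j. l = p, so p ≤ j. r = s and s = j, so r = j. Since r < u, j < u. u < d, so j < d. Because p ≤ j, p < d. Since i > 0, p * i < d * i. q > 0, so p * i * q < d * i * q. Since m > 0, p * i * q * m < d * i * q * m.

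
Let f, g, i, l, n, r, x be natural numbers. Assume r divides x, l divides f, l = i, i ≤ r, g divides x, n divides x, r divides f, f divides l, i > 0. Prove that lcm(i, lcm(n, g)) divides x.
From f divides l and l divides f, f = l. l = i, so f = i. Since r divides f, r divides i. i > 0, so r ≤ i. i ≤ r, so r = i. r divides x, so i divides x. n divides x and g divides x, so lcm(n, g) divides x. Because i divides x, lcm(i, lcm(n, g)) divides x.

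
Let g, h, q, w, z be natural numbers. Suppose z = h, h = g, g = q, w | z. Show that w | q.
z = h and h = g, thus z = g. Since g = q, z = q. Because w | z, w | q.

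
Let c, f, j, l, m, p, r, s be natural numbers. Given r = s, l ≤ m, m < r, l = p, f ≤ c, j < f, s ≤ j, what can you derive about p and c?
p < c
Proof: From l ≤ m and m < r, l < r. Since r = s, l < s. l = p, so p < s. Because j < f and f ≤ c, j < c. Since s ≤ j, s < c. Since p < s, p < c.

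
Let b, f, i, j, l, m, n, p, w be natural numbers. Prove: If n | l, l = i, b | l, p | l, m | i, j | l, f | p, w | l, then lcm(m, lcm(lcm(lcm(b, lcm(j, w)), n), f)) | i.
j | l and w | l, thus lcm(j, w) | l. Since b | l, lcm(b, lcm(j, w)) | l. n | l, so lcm(lcm(b, lcm(j, w)), n) | l. From f | p and p | l, f | l. lcm(lcm(b, lcm(j, w)), n) | l, so lcm(lcm(lcm(b, lcm(j, w)), n), f) | l. l = i, so lcm(lcm(lcm(b, lcm(j, w)), n), f) | i. m | i, so lcm(m, lcm(lcm(lcm(b, lcm(j, w)), n), f)) | i.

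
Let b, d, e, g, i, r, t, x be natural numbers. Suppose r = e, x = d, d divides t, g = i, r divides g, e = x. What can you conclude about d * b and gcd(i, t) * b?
d * b divides gcd(i, t) * b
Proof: From r = e and e = x, r = x. Because x = d, r = d. Since g = i and r divides g, r divides i. Since r = d, d divides i. Since d divides t, d divides gcd(i, t). Then d * b divides gcd(i, t) * b.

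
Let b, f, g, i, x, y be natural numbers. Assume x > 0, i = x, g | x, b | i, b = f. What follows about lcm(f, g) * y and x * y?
lcm(f, g) * y ≤ x * y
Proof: i = x and b | i, hence b | x. Since b = f, f | x. Since g | x, lcm(f, g) | x. Because x > 0, lcm(f, g) ≤ x. Then lcm(f, g) * y ≤ x * y.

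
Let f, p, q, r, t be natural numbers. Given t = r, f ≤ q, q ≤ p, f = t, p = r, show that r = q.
p = r and q ≤ p, thus q ≤ r. f = t and t = r, therefore f = r. f ≤ q, so r ≤ q. Because q ≤ r, q = r. Then r = q.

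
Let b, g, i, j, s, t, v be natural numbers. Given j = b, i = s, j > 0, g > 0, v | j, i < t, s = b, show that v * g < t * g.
From v | j and j > 0, v ≤ j. j = b, so v ≤ b. i = s and s = b, therefore i = b. i < t, so b < t. v ≤ b, so v < t. g > 0, so v * g < t * g.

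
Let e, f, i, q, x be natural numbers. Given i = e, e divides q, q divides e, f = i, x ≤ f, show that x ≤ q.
e divides q and q divides e, therefore e = q. i = e, so i = q. From f = i and x ≤ f, x ≤ i. Since i = q, x ≤ q.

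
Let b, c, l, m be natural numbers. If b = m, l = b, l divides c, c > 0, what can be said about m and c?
m ≤ c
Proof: l = b and l divides c, thus b divides c. c > 0, so b ≤ c. Because b = m, m ≤ c.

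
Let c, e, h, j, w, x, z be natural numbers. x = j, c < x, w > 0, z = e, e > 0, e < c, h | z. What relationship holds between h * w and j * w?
h * w < j * w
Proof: z = e and h | z, hence h | e. Since e > 0, h ≤ e. x = j and c < x, hence c < j. e < c, so e < j. h ≤ e, so h < j. w > 0, so h * w < j * w.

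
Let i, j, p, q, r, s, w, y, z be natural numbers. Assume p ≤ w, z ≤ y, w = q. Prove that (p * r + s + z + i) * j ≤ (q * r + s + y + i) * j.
w = q and p ≤ w, so p ≤ q. By multiplying by a non-negative, p * r ≤ q * r. Then p * r + s ≤ q * r + s. From z ≤ y, z + i ≤ y + i. p * r + s ≤ q * r + s, so p * r + s + z + i ≤ q * r + s + y + i. By multiplying by a non-negative, (p * r + s + z + i) * j ≤ (q * r + s + y + i) * j.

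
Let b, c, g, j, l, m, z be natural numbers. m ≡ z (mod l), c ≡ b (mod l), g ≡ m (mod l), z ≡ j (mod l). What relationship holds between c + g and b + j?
c + g ≡ b + j (mod l)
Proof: Because g ≡ m (mod l) and m ≡ z (mod l), g ≡ z (mod l). Since z ≡ j (mod l), g ≡ j (mod l). From c ≡ b (mod l), c + g ≡ b + j (mod l).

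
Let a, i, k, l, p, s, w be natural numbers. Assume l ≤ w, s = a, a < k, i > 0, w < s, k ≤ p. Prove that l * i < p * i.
From s = a and w < s, w < a. Since l ≤ w, l < a. a < k and k ≤ p, thus a < p. Since l < a, l < p. Combined with i > 0, by multiplying by a positive, l * i < p * i.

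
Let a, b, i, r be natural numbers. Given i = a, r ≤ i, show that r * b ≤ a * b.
From i = a and r ≤ i, r ≤ a. Then r * b ≤ a * b.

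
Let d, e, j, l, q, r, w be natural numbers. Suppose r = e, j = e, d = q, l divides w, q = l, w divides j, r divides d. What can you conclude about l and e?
l = e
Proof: d = q and q = l, thus d = l. r divides d, so r divides l. Since r = e, e divides l. l divides w and w divides j, so l divides j. Since j = e, l divides e. e divides l, so e = l. Then l = e.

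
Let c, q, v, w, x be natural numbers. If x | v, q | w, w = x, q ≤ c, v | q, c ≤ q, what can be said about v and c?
v = c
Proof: Because c ≤ q and q ≤ c, c = q. w = x and q | w, so q | x. x | v, so q | v. From v | q, q = v. Since c = q, c = v. Then v = c.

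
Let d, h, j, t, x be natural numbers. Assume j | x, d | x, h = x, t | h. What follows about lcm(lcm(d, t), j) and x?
lcm(lcm(d, t), j) | x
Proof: h = x and t | h, therefore t | x. d | x, so lcm(d, t) | x. j | x, so lcm(lcm(d, t), j) | x.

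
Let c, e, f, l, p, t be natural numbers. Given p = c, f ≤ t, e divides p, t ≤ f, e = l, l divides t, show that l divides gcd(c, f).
Since e = l and e divides p, l divides p. Since p = c, l divides c. From t ≤ f and f ≤ t, t = f. Since l divides t, l divides f. Since l divides c, l divides gcd(c, f).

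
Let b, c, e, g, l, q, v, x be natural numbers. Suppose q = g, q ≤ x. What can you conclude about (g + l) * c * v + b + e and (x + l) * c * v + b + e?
(g + l) * c * v + b + e ≤ (x + l) * c * v + b + e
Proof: q = g and q ≤ x, thus g ≤ x. Then g + l ≤ x + l. Then (g + l) * c ≤ (x + l) * c. Then (g + l) * c * v ≤ (x + l) * c * v. Then (g + l) * c * v + b ≤ (x + l) * c * v + b. Then (g + l) * c * v + b + e ≤ (x + l) * c * v + b + e.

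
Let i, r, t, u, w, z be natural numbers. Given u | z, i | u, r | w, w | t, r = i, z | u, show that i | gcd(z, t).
u | z and z | u, so u = z. i | u, so i | z. r | w and w | t, hence r | t. r = i, so i | t. Because i | z, i | gcd(z, t).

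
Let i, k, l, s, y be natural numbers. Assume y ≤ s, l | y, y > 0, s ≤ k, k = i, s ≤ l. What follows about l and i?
l ≤ i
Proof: Because l | y and y > 0, l ≤ y. Since y ≤ s, l ≤ s. s ≤ l, so s = l. Since k = i and s ≤ k, s ≤ i. Because s = l, l ≤ i.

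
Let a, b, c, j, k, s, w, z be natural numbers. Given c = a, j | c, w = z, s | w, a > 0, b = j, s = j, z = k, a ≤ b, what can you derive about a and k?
a | k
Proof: Because c = a and j | c, j | a. Since a > 0, j ≤ a. b = j and a ≤ b, hence a ≤ j. Since j ≤ a, j = a. s = j, so s = a. w = z and s | w, therefore s | z. z = k, so s | k. Since s = a, a | k.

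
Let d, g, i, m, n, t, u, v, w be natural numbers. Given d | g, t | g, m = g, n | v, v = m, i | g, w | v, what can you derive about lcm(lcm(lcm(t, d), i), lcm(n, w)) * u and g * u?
lcm(lcm(lcm(t, d), i), lcm(n, w)) * u | g * u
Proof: Since t | g and d | g, lcm(t, d) | g. i | g, so lcm(lcm(t, d), i) | g. v = m and m = g, so v = g. n | v and w | v, hence lcm(n, w) | v. Because v = g, lcm(n, w) | g. Because lcm(lcm(t, d), i) | g, lcm(lcm(lcm(t, d), i), lcm(n, w)) | g. Then lcm(lcm(lcm(t, d), i), lcm(n, w)) * u | g * u.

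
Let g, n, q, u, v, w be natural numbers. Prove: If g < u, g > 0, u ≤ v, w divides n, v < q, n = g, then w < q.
n = g and w divides n, so w divides g. Since g > 0, w ≤ g. Because g < u and u ≤ v, g < v. Since v < q, g < q. w ≤ g, so w < q.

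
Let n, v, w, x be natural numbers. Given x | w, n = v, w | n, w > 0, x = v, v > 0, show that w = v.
n = v and w | n, hence w | v. Since v > 0, w ≤ v. x | w and w > 0, hence x ≤ w. x = v, so v ≤ w. From w ≤ v, w = v.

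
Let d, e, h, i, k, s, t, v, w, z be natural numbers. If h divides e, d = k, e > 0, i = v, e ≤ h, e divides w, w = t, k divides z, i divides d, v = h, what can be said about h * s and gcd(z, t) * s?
h * s divides gcd(z, t) * s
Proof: Since i = v and v = h, i = h. From d = k and i divides d, i divides k. i = h, so h divides k. k divides z, so h divides z. h divides e and e > 0, therefore h ≤ e. e ≤ h, so e = h. Since e divides w, h divides w. w = t, so h divides t. Since h divides z, h divides gcd(z, t). Then h * s divides gcd(z, t) * s.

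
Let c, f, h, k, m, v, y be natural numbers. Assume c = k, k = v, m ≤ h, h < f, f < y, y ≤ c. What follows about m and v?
m < v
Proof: From c = k and k = v, c = v. h < f and f < y, so h < y. y ≤ c, so h < c. m ≤ h, so m < c. From c = v, m < v.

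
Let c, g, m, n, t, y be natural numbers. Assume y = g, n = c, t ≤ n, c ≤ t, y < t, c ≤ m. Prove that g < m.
Since n = c and t ≤ n, t ≤ c. Since c ≤ t, t = c. y < t, so y < c. y = g, so g < c. c ≤ m, so g < m.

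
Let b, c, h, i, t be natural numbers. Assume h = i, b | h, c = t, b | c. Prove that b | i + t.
h = i and b | h, hence b | i. c = t and b | c, thus b | t. b | i, so b | i + t.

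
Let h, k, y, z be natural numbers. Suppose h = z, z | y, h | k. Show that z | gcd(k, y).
h = z and h | k, thus z | k. Since z | y, z | gcd(k, y).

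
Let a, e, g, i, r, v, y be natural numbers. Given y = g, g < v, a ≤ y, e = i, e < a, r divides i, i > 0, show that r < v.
Since r divides i and i > 0, r ≤ i. e = i and e < a, so i < a. a ≤ y, so i < y. y = g, so i < g. Since g < v, i < v. Since r ≤ i, r < v.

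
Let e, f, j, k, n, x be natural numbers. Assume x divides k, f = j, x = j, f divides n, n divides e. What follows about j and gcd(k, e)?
j divides gcd(k, e)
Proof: x = j and x divides k, thus j divides k. Since f divides n and n divides e, f divides e. f = j, so j divides e. j divides k, so j divides gcd(k, e).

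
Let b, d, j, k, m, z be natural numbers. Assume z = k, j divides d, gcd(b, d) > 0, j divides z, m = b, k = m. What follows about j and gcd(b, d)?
j ≤ gcd(b, d)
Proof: k = m and m = b, so k = b. z = k and j divides z, thus j divides k. Since k = b, j divides b. j divides d, so j divides gcd(b, d). gcd(b, d) > 0, so j ≤ gcd(b, d).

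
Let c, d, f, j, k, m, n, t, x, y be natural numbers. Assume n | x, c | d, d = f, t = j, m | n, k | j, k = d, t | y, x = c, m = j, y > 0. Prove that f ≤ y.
m = j and m | n, so j | n. Since x = c and n | x, n | c. Since j | n, j | c. Since c | d, j | d. k = d and k | j, therefore d | j. j | d, so j = d. d = f, so j = f. Because t = j and t | y, j | y. Because y > 0, j ≤ y. j = f, so f ≤ y.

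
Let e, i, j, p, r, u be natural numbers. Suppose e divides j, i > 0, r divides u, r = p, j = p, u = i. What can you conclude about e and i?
e ≤ i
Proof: Because j = p and e divides j, e divides p. Since u = i and r divides u, r divides i. Since r = p, p divides i. e divides p, so e divides i. i > 0, so e ≤ i.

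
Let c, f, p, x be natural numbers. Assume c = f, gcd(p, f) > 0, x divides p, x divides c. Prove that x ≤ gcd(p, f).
Because c = f and x divides c, x divides f. Since x divides p, x divides gcd(p, f). Since gcd(p, f) > 0, x ≤ gcd(p, f).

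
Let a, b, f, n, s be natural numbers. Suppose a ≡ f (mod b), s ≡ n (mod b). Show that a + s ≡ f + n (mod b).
Because a ≡ f (mod b) and s ≡ n (mod b), by adding congruences, a + s ≡ f + n (mod b).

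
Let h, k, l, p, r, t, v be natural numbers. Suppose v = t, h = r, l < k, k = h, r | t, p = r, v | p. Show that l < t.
p = r and v | p, therefore v | r. v = t, so t | r. r | t, so r = t. Since h = r, h = t. From k = h and l < k, l < h. Since h = t, l < t.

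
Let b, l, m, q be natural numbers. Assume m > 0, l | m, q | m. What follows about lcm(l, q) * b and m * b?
lcm(l, q) * b ≤ m * b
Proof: l | m and q | m, thus lcm(l, q) | m. From m > 0, lcm(l, q) ≤ m. Then lcm(l, q) * b ≤ m * b.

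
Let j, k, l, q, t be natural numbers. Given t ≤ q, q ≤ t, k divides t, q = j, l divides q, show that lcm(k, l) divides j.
t ≤ q and q ≤ t, therefore t = q. k divides t, so k divides q. l divides q, so lcm(k, l) divides q. q = j, so lcm(k, l) divides j.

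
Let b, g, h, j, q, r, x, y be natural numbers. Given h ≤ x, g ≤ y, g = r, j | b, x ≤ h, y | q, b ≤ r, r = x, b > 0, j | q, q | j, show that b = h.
From j | q and q | j, j = q. j | b, so q | b. Since y | q, y | b. Since b > 0, y ≤ b. Since g ≤ y, g ≤ b. g = r, so r ≤ b. Since b ≤ r, b = r. r = x, so b = x. Because x ≤ h and h ≤ x, x = h. b = x, so b = h.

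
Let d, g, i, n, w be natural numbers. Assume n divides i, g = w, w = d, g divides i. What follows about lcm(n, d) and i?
lcm(n, d) divides i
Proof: g = w and w = d, thus g = d. g divides i, so d divides i. Since n divides i, lcm(n, d) divides i.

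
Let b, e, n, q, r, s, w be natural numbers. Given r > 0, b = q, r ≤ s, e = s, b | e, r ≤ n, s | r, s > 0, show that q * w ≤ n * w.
Because s | r and r > 0, s ≤ r. Since r ≤ s, s = r. From e = s and b | e, b | s. Since b = q, q | s. Since s > 0, q ≤ s. s = r, so q ≤ r. Because r ≤ n, q ≤ n. Then q * w ≤ n * w.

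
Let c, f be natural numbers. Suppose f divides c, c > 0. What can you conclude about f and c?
f ≤ c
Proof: Since f divides c and c > 0, by divisors are at most what they divide, f ≤ c.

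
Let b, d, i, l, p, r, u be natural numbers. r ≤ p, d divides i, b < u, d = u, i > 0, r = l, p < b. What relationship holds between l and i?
l < i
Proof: Because r = l and r ≤ p, l ≤ p. p < b, so l < b. Since b < u, l < u. d = u and d divides i, hence u divides i. i > 0, so u ≤ i. Since l < u, l < i.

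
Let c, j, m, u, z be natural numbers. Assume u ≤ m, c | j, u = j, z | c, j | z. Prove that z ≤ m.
Because z | c and c | j, z | j. From j | z, j = z. u = j, so u = z. u ≤ m, so z ≤ m.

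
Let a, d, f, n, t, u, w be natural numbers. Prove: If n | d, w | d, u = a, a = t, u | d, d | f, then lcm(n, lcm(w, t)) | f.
Because u = a and a = t, u = t. u | d, so t | d. Since w | d, lcm(w, t) | d. Since n | d, lcm(n, lcm(w, t)) | d. d | f, so lcm(n, lcm(w, t)) | f.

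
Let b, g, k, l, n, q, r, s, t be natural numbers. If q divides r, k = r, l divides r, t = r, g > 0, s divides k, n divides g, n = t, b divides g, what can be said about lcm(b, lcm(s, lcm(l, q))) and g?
lcm(b, lcm(s, lcm(l, q))) ≤ g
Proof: k = r and s divides k, thus s divides r. l divides r and q divides r, hence lcm(l, q) divides r. Since s divides r, lcm(s, lcm(l, q)) divides r. n = t and n divides g, hence t divides g. t = r, so r divides g. Since lcm(s, lcm(l, q)) divides r, lcm(s, lcm(l, q)) divides g. b divides g, so lcm(b, lcm(s, lcm(l, q))) divides g. Since g > 0, lcm(b, lcm(s, lcm(l, q))) ≤ g.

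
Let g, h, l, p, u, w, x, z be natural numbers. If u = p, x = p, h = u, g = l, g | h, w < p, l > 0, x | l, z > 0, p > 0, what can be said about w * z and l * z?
w * z < l * z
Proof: x = p and x | l, hence p | l. l > 0, so p ≤ l. Since h = u and u = p, h = p. Since g | h, g | p. Since p > 0, g ≤ p. Because g = l, l ≤ p. p ≤ l, so p = l. w < p, so w < l. Since z > 0, w * z < l * z.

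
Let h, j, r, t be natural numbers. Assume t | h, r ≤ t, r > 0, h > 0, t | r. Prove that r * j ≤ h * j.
Since t | r and r > 0, t ≤ r. Since r ≤ t, t = r. t | h and h > 0, hence t ≤ h. t = r, so r ≤ h. Then r * j ≤ h * j.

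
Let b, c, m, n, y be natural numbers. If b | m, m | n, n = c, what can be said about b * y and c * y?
b * y | c * y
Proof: Because n = c and m | n, m | c. b | m, so b | c. Then b * y | c * y.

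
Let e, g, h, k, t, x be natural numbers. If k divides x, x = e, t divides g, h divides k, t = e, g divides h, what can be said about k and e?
k = e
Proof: x = e and k divides x, hence k divides e. t divides g and g divides h, so t divides h. Since h divides k, t divides k. t = e, so e divides k. Since k divides e, k = e.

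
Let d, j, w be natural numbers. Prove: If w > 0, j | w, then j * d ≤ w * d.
j | w and w > 0, so j ≤ w. Then j * d ≤ w * d.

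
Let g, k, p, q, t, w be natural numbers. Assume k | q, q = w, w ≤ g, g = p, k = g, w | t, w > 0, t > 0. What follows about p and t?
p ≤ t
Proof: Because q = w and k | q, k | w. k = g, so g | w. w > 0, so g ≤ w. w ≤ g, so w = g. g = p, so w = p. w | t, so p | t. From t > 0, p ≤ t.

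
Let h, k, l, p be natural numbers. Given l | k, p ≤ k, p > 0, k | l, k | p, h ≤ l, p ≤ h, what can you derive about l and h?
l = h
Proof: k | p and p > 0, therefore k ≤ p. Since p ≤ k, p = k. k | l and l | k, so k = l. Since p = k, p = l. p ≤ h, so l ≤ h. h ≤ l, so h = l. Then l = h.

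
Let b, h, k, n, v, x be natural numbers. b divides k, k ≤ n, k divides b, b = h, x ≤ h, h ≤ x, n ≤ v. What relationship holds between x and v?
x ≤ v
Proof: Since h ≤ x and x ≤ h, h = x. b = h, so b = x. k divides b and b divides k, therefore k = b. Because k ≤ n and n ≤ v, k ≤ v. Because k = b, b ≤ v. Since b = x, x ≤ v.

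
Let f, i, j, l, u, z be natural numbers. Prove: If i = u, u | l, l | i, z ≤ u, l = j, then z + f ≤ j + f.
i = u and l | i, hence l | u. u | l, so u = l. Since l = j, u = j. Since z ≤ u, z ≤ j. Then z + f ≤ j + f.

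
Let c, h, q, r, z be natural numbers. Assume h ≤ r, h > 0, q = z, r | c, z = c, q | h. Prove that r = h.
q = z and z = c, so q = c. q | h, so c | h. r | c, so r | h. Since h > 0, r ≤ h. From h ≤ r, r = h.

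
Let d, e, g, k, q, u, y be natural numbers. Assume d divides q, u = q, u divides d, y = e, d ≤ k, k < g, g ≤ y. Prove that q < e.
u = q and u divides d, thus q divides d. d divides q, so d = q. d ≤ k and k < g, therefore d < g. Since g ≤ y, d < y. Because y = e, d < e. d = q, so q < e.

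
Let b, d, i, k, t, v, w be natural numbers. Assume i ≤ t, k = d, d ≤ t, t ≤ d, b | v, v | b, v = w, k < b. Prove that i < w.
d ≤ t and t ≤ d, therefore d = t. Since k = d, k = t. b | v and v | b, thus b = v. v = w, so b = w. k < b, so k < w. Since k = t, t < w. i ≤ t, so i < w.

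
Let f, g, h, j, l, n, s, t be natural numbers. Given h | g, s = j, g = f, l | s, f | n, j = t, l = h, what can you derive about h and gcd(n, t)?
h | gcd(n, t)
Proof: g = f and h | g, thus h | f. f | n, so h | n. s = j and j = t, therefore s = t. Since l | s, l | t. Since l = h, h | t. Since h | n, h | gcd(n, t).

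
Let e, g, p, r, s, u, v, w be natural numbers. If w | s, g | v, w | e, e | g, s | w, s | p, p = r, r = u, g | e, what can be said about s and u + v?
s | u + v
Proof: From p = r and r = u, p = u. s | p, so s | u. w | s and s | w, thus w = s. e | g and g | e, thus e = g. w | e, so w | g. g | v, so w | v. w = s, so s | v. Since s | u, s | u + v.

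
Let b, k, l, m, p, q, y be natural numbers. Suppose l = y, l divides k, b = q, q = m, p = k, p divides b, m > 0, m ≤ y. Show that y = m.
l = y and l divides k, so y divides k. b = q and q = m, hence b = m. p = k and p divides b, hence k divides b. b = m, so k divides m. Because y divides k, y divides m. m > 0, so y ≤ m. Since m ≤ y, y = m.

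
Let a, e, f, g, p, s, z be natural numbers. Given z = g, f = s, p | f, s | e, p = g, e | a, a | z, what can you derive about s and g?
s = g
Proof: s | e and e | a, so s | a. z = g and a | z, therefore a | g. Since s | a, s | g. f = s and p | f, therefore p | s. p = g, so g | s. s | g, so s = g.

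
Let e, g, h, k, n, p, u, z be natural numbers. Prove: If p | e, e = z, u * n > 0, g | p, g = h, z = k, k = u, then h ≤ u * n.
z = k and k = u, so z = u. g = h and g | p, hence h | p. From e = z and p | e, p | z. h | p, so h | z. z = u, so h | u. Then h | u * n. Since u * n > 0, h ≤ u * n.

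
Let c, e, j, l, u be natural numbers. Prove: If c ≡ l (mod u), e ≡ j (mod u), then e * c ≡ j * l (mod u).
e ≡ j (mod u) and c ≡ l (mod u). By multiplying congruences, e * c ≡ j * l (mod u).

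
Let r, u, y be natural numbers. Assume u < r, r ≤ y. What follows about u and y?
u < y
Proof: From u < r and r ≤ y, by transitivity, u < y.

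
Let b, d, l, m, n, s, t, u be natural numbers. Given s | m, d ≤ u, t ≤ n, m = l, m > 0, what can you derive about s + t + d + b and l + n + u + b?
s + t + d + b ≤ l + n + u + b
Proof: From s | m and m > 0, s ≤ m. Because m = l, s ≤ l. t ≤ n and d ≤ u, hence t + d ≤ n + u. Since s ≤ l, s + t + d ≤ l + n + u. Then s + t + d + b ≤ l + n + u + b.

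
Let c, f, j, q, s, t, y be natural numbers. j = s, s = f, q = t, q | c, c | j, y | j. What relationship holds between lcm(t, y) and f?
lcm(t, y) | f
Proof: Because j = s and s = f, j = f. q | c and c | j, hence q | j. From q = t, t | j. Because y | j, lcm(t, y) | j. j = f, so lcm(t, y) | f.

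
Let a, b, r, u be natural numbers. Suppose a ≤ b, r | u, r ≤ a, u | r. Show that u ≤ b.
r | u and u | r, hence r = u. r ≤ a and a ≤ b, so r ≤ b. r = u, so u ≤ b.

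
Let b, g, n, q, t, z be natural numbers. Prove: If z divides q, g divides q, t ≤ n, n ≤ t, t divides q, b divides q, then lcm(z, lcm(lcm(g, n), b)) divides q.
t ≤ n and n ≤ t, so t = n. From t divides q, n divides q. Since g divides q, lcm(g, n) divides q. b divides q, so lcm(lcm(g, n), b) divides q. z divides q, so lcm(z, lcm(lcm(g, n), b)) divides q.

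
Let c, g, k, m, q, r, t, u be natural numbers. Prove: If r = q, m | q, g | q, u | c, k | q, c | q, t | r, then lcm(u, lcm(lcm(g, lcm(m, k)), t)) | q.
u | c and c | q, thus u | q. Since m | q and k | q, lcm(m, k) | q. g | q, so lcm(g, lcm(m, k)) | q. r = q and t | r, therefore t | q. Since lcm(g, lcm(m, k)) | q, lcm(lcm(g, lcm(m, k)), t) | q. Because u | q, lcm(u, lcm(lcm(g, lcm(m, k)), t)) | q.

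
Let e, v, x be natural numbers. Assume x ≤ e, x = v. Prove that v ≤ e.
x = v and x ≤ e. By substitution, v ≤ e.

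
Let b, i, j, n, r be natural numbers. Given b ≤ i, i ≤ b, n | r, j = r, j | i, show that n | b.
From i ≤ b and b ≤ i, i = b. j = r and j | i, hence r | i. i = b, so r | b. Since n | r, n | b.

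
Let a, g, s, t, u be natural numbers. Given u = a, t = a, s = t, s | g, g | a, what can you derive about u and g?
u = g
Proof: s = t and s | g, therefore t | g. Since t = a, a | g. g | a, so a = g. u = a, so u = g.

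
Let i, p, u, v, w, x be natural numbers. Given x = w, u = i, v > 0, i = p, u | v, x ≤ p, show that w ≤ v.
Since x = w and x ≤ p, w ≤ p. u = i and i = p, hence u = p. Since u | v, p | v. v > 0, so p ≤ v. w ≤ p, so w ≤ v.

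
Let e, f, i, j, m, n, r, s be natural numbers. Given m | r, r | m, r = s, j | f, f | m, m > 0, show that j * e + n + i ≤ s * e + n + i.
m | r and r | m, so m = r. r = s, so m = s. Since j | f and f | m, j | m. Since m > 0, j ≤ m. Since m = s, j ≤ s. Then j * e ≤ s * e. Then j * e + n ≤ s * e + n. Then j * e + n + i ≤ s * e + n + i.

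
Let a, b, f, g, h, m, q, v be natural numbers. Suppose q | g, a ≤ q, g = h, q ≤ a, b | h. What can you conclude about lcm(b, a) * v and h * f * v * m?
lcm(b, a) * v | h * f * v * m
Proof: q ≤ a and a ≤ q, hence q = a. From g = h and q | g, q | h. Since q = a, a | h. b | h, so lcm(b, a) | h. Then lcm(b, a) | h * f. Then lcm(b, a) * v | h * f * v. Then lcm(b, a) * v | h * f * v * m.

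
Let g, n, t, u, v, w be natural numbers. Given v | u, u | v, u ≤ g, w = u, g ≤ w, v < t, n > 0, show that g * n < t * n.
From v | u and u | v, v = u. Since w = u and g ≤ w, g ≤ u. Since u ≤ g, u = g. v = u, so v = g. v < t, so g < t. n > 0, so g * n < t * n.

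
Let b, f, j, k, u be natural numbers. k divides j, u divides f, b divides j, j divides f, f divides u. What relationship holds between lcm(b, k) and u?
lcm(b, k) divides u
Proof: From b divides j and k divides j, lcm(b, k) divides j. From f divides u and u divides f, f = u. j divides f, so j divides u. Since lcm(b, k) divides j, lcm(b, k) divides u.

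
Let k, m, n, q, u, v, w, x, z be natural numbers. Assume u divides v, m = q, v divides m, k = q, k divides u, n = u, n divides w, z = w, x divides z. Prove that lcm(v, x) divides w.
From m = q and v divides m, v divides q. k = q and k divides u, thus q divides u. v divides q, so v divides u. Since u divides v, u = v. From n = u and n divides w, u divides w. From u = v, v divides w. z = w and x divides z, hence x divides w. Because v divides w, lcm(v, x) divides w.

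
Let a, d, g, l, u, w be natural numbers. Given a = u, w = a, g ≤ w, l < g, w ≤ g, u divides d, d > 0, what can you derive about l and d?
l < d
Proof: g ≤ w and w ≤ g, hence g = w. w = a, so g = a. Since a = u, g = u. Since l < g, l < u. From u divides d and d > 0, u ≤ d. Since l < u, l < d.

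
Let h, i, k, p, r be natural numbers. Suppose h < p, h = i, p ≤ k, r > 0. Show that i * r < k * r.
h = i and h < p, hence i < p. Since p ≤ k, i < k. Combining with r > 0, by multiplying by a positive, i * r < k * r.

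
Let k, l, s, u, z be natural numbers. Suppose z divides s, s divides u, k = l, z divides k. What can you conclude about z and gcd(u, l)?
z divides gcd(u, l)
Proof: z divides s and s divides u, hence z divides u. From k = l and z divides k, z divides l. z divides u, so z divides gcd(u, l).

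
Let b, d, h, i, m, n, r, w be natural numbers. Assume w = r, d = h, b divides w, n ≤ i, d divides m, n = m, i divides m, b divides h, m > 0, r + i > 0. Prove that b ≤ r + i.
Because w = r and b divides w, b divides r. From n = m and n ≤ i, m ≤ i. i divides m and m > 0, so i ≤ m. m ≤ i, so m = i. d = h and d divides m, so h divides m. Since b divides h, b divides m. Since m = i, b divides i. Because b divides r, b divides r + i. r + i > 0, so b ≤ r + i.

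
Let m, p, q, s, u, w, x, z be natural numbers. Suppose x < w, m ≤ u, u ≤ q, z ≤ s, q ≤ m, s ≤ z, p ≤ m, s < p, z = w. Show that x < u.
u ≤ q and q ≤ m, so u ≤ m. From m ≤ u, m = u. Since s ≤ z and z ≤ s, s = z. Since z = w, s = w. Because s < p and p ≤ m, s < m. From s = w, w < m. x < w, so x < m. m = u, so x < u.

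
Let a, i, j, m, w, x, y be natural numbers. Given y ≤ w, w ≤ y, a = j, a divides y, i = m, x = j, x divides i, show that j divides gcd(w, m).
y ≤ w and w ≤ y, hence y = w. a = j and a divides y, therefore j divides y. y = w, so j divides w. x = j and x divides i, thus j divides i. i = m, so j divides m. Since j divides w, j divides gcd(w, m).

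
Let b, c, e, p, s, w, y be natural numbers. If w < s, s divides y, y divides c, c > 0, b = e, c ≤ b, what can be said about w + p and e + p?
w + p < e + p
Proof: s divides y and y divides c, therefore s divides c. Since c > 0, s ≤ c. b = e and c ≤ b, therefore c ≤ e. Since s ≤ c, s ≤ e. w < s, so w < e. Then w + p < e + p.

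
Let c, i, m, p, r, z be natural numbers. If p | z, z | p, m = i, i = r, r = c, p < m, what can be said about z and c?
z < c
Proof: p | z and z | p, hence p = z. Since m = i and i = r, m = r. r = c, so m = c. Since p < m, p < c. p = z, so z < c.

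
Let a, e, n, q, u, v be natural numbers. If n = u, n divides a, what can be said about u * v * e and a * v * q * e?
u * v * e divides a * v * q * e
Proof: n = u and n divides a, hence u divides a. Then u * v divides a * v. Then u * v divides a * v * q. Then u * v * e divides a * v * q * e.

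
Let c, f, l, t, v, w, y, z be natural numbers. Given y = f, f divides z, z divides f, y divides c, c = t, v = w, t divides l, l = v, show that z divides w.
f divides z and z divides f, hence f = z. Since y = f, y = z. c = t and y divides c, so y divides t. Since y = z, z divides t. Since l = v and t divides l, t divides v. Because v = w, t divides w. From z divides t, z divides w.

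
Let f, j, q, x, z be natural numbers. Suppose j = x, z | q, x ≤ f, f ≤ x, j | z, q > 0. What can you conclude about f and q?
f ≤ q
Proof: x ≤ f and f ≤ x, so x = f. j | z and z | q, hence j | q. q > 0, so j ≤ q. Since j = x, x ≤ q. Since x = f, f ≤ q.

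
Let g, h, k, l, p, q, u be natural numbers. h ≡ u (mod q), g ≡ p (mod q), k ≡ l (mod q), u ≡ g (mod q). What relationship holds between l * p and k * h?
l * p ≡ k * h (mod q)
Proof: h ≡ u (mod q) and u ≡ g (mod q), so h ≡ g (mod q). g ≡ p (mod q), so h ≡ p (mod q). Since k ≡ l (mod q), k * h ≡ l * p (mod q). Then l * p ≡ k * h (mod q).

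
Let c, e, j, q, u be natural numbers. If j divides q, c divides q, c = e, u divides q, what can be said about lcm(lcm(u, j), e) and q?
lcm(lcm(u, j), e) divides q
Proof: u divides q and j divides q, thus lcm(u, j) divides q. c = e and c divides q, so e divides q. lcm(u, j) divides q, so lcm(lcm(u, j), e) divides q.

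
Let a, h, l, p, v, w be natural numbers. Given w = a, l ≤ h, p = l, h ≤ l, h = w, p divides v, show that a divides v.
From l ≤ h and h ≤ l, l = h. Because h = w, l = w. Since w = a, l = a. From p = l and p divides v, l divides v. From l = a, a divides v.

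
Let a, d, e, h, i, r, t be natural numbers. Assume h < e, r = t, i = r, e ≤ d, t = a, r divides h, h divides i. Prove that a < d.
r = t and t = a, thus r = a. Since i = r and h divides i, h divides r. r divides h, so h = r. h < e, so r < e. Since r = a, a < e. e ≤ d, so a < d.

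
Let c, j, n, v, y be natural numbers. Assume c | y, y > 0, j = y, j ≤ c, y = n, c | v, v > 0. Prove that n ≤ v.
c | y and y > 0, thus c ≤ y. From j = y and j ≤ c, y ≤ c. Since c ≤ y, c = y. y = n, so c = n. c | v and v > 0, thus c ≤ v. From c = n, n ≤ v.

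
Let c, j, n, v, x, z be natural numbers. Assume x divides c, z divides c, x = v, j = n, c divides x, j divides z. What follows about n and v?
n divides v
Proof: c divides x and x divides c, thus c = x. From j divides z and z divides c, j divides c. Since j = n, n divides c. Since c = x, n divides x. Since x = v, n divides v.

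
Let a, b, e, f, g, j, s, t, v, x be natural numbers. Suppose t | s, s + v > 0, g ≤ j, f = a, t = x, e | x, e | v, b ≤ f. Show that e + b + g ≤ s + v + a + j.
Since t = x and t | s, x | s. Because e | x, e | s. e | v, so e | s + v. Since s + v > 0, e ≤ s + v. From f = a and b ≤ f, b ≤ a. g ≤ j, so b + g ≤ a + j. e ≤ s + v, so e + b + g ≤ s + v + a + j.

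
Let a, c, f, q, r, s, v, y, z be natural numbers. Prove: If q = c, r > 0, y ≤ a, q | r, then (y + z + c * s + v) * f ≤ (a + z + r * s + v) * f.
y ≤ a, so y + z ≤ a + z. q | r and r > 0, hence q ≤ r. Since q = c, c ≤ r. Then c * s ≤ r * s. Then c * s + v ≤ r * s + v. y + z ≤ a + z, so y + z + c * s + v ≤ a + z + r * s + v. Then (y + z + c * s + v) * f ≤ (a + z + r * s + v) * f.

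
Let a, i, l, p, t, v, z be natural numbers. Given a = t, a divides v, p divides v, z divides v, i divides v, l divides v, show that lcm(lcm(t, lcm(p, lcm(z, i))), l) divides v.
Because a = t and a divides v, t divides v. z divides v and i divides v, hence lcm(z, i) divides v. Since p divides v, lcm(p, lcm(z, i)) divides v. t divides v, so lcm(t, lcm(p, lcm(z, i))) divides v. l divides v, so lcm(lcm(t, lcm(p, lcm(z, i))), l) divides v.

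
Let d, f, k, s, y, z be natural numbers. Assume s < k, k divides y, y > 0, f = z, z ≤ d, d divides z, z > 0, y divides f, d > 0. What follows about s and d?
s < d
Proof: k divides y and y > 0, thus k ≤ y. s < k, so s < y. d divides z and z > 0, thus d ≤ z. z ≤ d, so z = d. f = z, so f = d. y divides f, so y divides d. Since d > 0, y ≤ d. Since s < y, s < d.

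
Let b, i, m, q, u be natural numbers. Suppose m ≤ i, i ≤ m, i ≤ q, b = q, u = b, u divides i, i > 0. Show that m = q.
m ≤ i and i ≤ m, thus m = i. u = b and u divides i, therefore b divides i. Since b = q, q divides i. i > 0, so q ≤ i. Since i ≤ q, i = q. Since m = i, m = q.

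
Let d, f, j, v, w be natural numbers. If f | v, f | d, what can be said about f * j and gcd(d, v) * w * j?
f * j | gcd(d, v) * w * j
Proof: f | d and f | v, so f | gcd(d, v). Then f | gcd(d, v) * w. Then f * j | gcd(d, v) * w * j.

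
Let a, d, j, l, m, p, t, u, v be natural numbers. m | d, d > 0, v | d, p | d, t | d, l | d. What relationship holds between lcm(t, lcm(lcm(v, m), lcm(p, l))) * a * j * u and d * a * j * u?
lcm(t, lcm(lcm(v, m), lcm(p, l))) * a * j * u ≤ d * a * j * u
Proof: v | d and m | d, thus lcm(v, m) | d. p | d and l | d, therefore lcm(p, l) | d. lcm(v, m) | d, so lcm(lcm(v, m), lcm(p, l)) | d. t | d, so lcm(t, lcm(lcm(v, m), lcm(p, l))) | d. d > 0, so lcm(t, lcm(lcm(v, m), lcm(p, l))) ≤ d. Then lcm(t, lcm(lcm(v, m), lcm(p, l))) * a ≤ d * a. Then lcm(t, lcm(lcm(v, m), lcm(p, l))) * a * j ≤ d * a * j. Then lcm(t, lcm(lcm(v, m), lcm(p, l))) * a * j * u ≤ d * a * j * u.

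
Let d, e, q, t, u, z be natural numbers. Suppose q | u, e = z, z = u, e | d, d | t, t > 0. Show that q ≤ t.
e = z and z = u, hence e = u. Since e | d and d | t, e | t. Since e = u, u | t. q | u, so q | t. t > 0, so q ≤ t.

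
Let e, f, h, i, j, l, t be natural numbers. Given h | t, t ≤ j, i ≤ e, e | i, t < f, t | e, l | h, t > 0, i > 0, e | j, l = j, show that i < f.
From l | h and h | t, l | t. Since l = j, j | t. From t > 0, j ≤ t. t ≤ j, so j = t. Since e | j, e | t. From t | e, t = e. Because e | i and i > 0, e ≤ i. Since i ≤ e, e = i. Since t = e, t = i. Because t < f, i < f.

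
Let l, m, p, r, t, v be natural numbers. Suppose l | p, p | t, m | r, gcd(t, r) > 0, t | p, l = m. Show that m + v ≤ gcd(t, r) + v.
Because p | t and t | p, p = t. Because l | p, l | t. Since l = m, m | t. From m | r, m | gcd(t, r). From gcd(t, r) > 0, m ≤ gcd(t, r). Then m + v ≤ gcd(t, r) + v.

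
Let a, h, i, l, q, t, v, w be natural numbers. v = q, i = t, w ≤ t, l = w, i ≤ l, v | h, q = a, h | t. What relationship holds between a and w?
a | w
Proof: v = q and q = a, therefore v = a. i = t and i ≤ l, hence t ≤ l. l = w, so t ≤ w. Since w ≤ t, t = w. Since v | h and h | t, v | t. t = w, so v | w. v = a, so a | w.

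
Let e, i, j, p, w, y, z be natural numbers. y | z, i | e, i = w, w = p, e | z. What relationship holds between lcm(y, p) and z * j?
lcm(y, p) | z * j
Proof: Because i = w and i | e, w | e. Since e | z, w | z. w = p, so p | z. Since y | z, lcm(y, p) | z. Then lcm(y, p) | z * j.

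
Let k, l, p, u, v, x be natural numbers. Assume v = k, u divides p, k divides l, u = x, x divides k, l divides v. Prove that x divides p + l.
Because u = x and u divides p, x divides p. Since v = k and l divides v, l divides k. Because k divides l, k = l. From x divides k, x divides l. Since x divides p, x divides p + l.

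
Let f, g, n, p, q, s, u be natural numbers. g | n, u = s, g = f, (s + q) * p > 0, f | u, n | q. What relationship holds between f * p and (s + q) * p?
f * p ≤ (s + q) * p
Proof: u = s and f | u, thus f | s. g | n and n | q, thus g | q. g = f, so f | q. f | s, so f | s + q. Then f * p | (s + q) * p. Since (s + q) * p > 0, f * p ≤ (s + q) * p.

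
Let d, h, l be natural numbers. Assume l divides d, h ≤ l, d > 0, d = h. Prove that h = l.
l divides d and d > 0, hence l ≤ d. Since d = h, l ≤ h. h ≤ l, so h = l.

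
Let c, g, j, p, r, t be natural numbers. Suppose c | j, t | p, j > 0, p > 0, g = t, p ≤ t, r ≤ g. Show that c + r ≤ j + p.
c | j and j > 0, hence c ≤ j. t | p and p > 0, hence t ≤ p. p ≤ t, so t = p. g = t, so g = p. Since r ≤ g, r ≤ p. Since c ≤ j, c + r ≤ j + p.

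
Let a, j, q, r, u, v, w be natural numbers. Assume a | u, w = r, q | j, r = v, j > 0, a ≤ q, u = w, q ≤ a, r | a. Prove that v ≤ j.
u = w and w = r, hence u = r. a | u, so a | r. r | a, so a = r. r = v, so a = v. q ≤ a and a ≤ q, therefore q = a. q | j, so a | j. j > 0, so a ≤ j. From a = v, v ≤ j.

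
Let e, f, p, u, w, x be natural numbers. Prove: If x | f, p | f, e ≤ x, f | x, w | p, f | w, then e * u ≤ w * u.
Since x | f and f | x, x = f. w | p and p | f, thus w | f. Since f | w, f = w. x = f, so x = w. e ≤ x, so e ≤ w. Then e * u ≤ w * u.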